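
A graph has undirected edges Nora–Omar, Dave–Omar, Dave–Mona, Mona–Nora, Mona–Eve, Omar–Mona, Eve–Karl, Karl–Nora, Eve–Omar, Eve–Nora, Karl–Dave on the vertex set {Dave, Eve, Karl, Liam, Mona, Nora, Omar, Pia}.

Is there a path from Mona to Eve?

Explore from Mona.
Distance 1: reach Dave, Eve, Nora, Omar.
Found Eve.

Yes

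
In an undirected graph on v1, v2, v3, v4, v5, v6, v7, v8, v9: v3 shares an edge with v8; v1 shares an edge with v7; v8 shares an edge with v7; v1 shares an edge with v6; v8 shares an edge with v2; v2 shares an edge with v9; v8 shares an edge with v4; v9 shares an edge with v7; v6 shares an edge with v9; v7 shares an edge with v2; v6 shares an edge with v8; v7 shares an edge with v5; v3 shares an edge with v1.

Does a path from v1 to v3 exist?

Explore from v1.
Distance 1: reach v3, v6, v7.
Found v3.

Yes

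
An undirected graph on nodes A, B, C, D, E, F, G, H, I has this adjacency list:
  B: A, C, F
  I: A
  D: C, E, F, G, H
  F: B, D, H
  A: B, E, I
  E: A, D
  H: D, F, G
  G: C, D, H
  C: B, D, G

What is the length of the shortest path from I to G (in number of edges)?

4

Distance 0: I.
Distance 1: A.
Distance 2: B, E.
Distance 3: C, D, F.
Distance 4: G, H — contains G.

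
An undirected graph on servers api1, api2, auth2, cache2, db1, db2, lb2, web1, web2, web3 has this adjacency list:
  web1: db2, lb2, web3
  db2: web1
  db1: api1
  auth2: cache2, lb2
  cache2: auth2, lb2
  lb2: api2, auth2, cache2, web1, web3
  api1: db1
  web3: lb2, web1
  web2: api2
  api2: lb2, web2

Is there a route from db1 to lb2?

Explore from db1.
Distance 1: reach api1.
The search is exhausted without reaching lb2; it lies in a different component.

No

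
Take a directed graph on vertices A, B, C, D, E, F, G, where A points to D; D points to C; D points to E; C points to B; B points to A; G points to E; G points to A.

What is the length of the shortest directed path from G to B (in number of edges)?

4

Distance 0: G.
Distance 1: A, E.
Distance 2: D.
Distance 3: C.
Distance 4: B — contains B.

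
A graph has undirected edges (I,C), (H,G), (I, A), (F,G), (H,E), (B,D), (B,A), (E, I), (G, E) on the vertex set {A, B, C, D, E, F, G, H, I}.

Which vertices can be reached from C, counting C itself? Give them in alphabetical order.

Start at C.
Its neighbours: I.
Then their neighbours: A, E.
Then next layer: B, G, H.
Then next layer: D, F.
Every vertex is now reached.

A, B, C, D, E, F, G, H, I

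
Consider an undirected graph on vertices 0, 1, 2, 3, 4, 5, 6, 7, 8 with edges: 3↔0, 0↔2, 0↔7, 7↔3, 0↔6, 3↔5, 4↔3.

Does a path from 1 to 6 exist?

1 has no edges, so nothing is reachable from it.

No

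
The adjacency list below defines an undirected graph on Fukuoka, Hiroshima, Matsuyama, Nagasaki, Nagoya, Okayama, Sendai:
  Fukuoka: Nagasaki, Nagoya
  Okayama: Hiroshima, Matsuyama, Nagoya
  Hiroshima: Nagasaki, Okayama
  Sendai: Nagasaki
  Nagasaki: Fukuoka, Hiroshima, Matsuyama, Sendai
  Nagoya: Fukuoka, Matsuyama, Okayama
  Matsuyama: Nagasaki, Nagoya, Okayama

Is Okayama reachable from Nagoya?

Yes

Explore from Nagoya.
Distance 1: reach Fukuoka, Matsuyama, Okayama.
Found Okayama.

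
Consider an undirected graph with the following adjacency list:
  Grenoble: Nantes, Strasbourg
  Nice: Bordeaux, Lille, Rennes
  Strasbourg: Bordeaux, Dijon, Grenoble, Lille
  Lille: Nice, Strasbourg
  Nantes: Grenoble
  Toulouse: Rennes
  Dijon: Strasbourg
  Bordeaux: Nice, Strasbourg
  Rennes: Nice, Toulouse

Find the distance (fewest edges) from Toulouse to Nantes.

Distance 0: Toulouse.
Distance 1: Rennes.
Distance 2: Nice.
Distance 3: Bordeaux, Lille.
Distance 4: Strasbourg.
Distance 5: Dijon, Grenoble.
Distance 6: Nantes — contains Nantes.

6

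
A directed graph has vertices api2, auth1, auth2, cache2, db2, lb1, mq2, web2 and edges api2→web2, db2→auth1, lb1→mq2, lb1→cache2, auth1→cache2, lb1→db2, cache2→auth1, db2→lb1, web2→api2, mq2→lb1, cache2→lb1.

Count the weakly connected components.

From api2: component {api2, web2}.
From auth1: component {auth1, cache2, db2, lb1, mq2}.
From auth2: component {auth2}.
That's 3 components.

3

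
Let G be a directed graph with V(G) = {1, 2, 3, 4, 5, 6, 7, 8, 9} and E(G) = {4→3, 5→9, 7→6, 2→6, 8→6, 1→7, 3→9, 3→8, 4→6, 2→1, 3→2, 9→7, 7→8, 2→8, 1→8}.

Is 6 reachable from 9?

Explore from 9.
Distance 1: reach 7.
Distance 2: reach 6, 8.
Found 6.

Yes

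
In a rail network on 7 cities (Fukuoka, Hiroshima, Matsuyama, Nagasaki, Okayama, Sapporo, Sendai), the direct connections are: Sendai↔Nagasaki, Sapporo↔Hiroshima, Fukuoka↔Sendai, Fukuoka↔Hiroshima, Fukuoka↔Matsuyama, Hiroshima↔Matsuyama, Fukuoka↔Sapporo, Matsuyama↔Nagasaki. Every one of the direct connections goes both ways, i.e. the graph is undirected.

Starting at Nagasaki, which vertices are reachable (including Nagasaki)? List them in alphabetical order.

Fukuoka, Hiroshima, Matsuyama, Nagasaki, Sapporo, Sendai

Start at Nagasaki.
Its neighbours: Matsuyama, Sendai.
Then their neighbours: Fukuoka, Hiroshima.
Then next layer: Sapporo.
Nothing further is reachable.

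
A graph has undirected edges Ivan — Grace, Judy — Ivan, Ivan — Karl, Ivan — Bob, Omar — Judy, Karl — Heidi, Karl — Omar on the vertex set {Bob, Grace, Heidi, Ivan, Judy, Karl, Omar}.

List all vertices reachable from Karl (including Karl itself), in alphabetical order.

Bob, Grace, Heidi, Ivan, Judy, Karl, Omar

Start at Karl.
Its neighbours: Heidi, Ivan, Omar.
Then their neighbours: Bob, Grace, Judy.
Every vertex is now reached.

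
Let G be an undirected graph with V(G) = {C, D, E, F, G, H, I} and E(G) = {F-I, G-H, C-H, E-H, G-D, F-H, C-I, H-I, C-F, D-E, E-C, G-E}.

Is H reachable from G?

Yes

Explore from G.
Distance 1: reach D, E, H.
Found H.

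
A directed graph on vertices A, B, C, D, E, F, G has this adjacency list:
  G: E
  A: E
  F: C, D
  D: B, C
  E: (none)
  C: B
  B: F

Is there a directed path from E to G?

E has no outgoing edges, so nothing is reachable from it.

No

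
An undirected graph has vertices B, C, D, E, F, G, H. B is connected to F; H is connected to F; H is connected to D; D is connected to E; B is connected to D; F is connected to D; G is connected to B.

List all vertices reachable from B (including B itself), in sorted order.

B, D, E, F, G, H

Start at B.
Its neighbours: D, F, G.
Then their neighbours: E, H.
Nothing further is reachable.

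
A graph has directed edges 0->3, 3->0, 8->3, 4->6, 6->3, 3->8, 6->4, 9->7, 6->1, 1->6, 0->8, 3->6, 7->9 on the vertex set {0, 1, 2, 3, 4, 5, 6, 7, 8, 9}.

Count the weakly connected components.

From 0: component {0, 1, 3, 4, 6, 8}.
From 2: component {2}.
From 5: component {5}.
From 7: component {7, 9}.
That's 4 components.

4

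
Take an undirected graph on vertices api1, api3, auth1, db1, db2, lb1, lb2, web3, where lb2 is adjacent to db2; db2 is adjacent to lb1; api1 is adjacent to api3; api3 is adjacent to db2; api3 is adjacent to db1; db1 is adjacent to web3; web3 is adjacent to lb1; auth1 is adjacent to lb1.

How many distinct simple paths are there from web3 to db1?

2

web3–db1
web3–lb1–db2–api3–db1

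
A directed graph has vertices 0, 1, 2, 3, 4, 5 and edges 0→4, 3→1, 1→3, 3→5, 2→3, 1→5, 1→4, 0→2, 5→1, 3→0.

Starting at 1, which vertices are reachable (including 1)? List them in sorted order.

0, 1, 2, 3, 4, 5

Start at 1.
Its neighbours: 3, 4, 5.
Then their neighbours: 0.
Then next layer: 2.
Every vertex is now reached.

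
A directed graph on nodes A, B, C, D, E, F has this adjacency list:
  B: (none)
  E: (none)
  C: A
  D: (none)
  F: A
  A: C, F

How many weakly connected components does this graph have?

4

From A: component {A, C, F}.
From B: component {B}.
From D: component {D}.
From E: component {E}.
That's 4 components.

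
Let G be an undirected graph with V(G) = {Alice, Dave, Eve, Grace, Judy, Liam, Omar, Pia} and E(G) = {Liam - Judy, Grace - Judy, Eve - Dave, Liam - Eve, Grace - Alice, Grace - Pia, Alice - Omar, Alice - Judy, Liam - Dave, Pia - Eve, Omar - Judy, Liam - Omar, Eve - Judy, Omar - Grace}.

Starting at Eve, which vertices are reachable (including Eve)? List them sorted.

Alice, Dave, Eve, Grace, Judy, Liam, Omar, Pia

Start at Eve.
Its neighbours: Dave, Judy, Liam, Pia.
Then their neighbours: Alice, Grace, Omar.
Every vertex is now reached.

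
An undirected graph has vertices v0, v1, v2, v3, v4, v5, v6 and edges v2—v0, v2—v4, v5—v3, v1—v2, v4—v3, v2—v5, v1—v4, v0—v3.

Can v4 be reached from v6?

No

v6 has no edges, so nothing is reachable from it.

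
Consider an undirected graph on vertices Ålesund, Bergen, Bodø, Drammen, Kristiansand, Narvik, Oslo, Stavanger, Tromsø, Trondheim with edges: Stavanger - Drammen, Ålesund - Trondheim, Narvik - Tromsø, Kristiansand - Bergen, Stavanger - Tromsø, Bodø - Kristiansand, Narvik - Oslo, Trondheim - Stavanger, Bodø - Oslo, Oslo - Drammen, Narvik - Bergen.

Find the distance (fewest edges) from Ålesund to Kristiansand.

Distance 0: Ålesund.
Distance 1: Trondheim.
Distance 2: Stavanger.
Distance 3: Drammen, Tromsø.
Distance 4: Narvik, Oslo.
Distance 5: Bergen, Bodø.
Distance 6: Kristiansand — contains Kristiansand.

6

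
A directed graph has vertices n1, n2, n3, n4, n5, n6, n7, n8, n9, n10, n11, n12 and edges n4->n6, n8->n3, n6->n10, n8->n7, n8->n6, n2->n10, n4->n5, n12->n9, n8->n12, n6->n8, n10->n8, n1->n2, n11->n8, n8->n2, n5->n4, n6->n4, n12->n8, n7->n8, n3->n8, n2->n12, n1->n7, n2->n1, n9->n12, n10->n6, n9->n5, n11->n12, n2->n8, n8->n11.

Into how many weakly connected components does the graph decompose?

From n1: component {n1, n2, n3, n4, n5, n6, n7, n8, n9, n10, n11, n12}.
That's 1 component.

1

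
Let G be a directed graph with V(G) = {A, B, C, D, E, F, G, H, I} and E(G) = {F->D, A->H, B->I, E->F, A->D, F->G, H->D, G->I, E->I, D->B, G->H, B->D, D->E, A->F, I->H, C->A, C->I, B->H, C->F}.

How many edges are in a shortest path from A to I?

Distance 0: A.
Distance 1: D, F, H.
Distance 2: B, E, G.
Distance 3: I — contains I.

3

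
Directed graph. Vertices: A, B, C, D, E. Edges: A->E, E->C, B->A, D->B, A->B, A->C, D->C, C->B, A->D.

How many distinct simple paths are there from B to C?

3

B→A→C
B→A→D→C
B→A→E→C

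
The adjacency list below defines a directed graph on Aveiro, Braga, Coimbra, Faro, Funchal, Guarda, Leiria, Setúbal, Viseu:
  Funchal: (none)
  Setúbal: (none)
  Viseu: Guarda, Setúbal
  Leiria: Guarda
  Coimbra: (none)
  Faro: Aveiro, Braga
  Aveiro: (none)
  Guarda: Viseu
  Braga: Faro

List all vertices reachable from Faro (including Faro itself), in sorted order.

Start at Faro.
Its neighbours: Aveiro, Braga.
Nothing further is reachable.

Aveiro, Braga, Faro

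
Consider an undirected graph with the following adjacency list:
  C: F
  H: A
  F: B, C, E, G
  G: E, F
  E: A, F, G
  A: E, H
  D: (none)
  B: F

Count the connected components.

From A: component {A, B, C, E, F, G, H}.
From D: component {D}.
That's 2 components.

2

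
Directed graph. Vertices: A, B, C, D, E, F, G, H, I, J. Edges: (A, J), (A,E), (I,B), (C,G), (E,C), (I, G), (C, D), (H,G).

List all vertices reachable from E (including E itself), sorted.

C, D, E, G

Start at E.
Its neighbours: C.
Then their neighbours: D, G.
Nothing further is reachable.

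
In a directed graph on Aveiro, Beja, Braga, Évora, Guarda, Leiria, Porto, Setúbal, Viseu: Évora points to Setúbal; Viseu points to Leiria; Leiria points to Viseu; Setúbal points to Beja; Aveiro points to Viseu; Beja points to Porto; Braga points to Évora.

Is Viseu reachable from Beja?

Explore from Beja.
Distance 1: reach Porto.
The search from Beja is exhausted; no directed path reaches Viseu.

No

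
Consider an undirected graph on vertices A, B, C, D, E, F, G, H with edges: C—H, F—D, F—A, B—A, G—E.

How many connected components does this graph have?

From A: component {A, B, D, F}.
From C: component {C, H}.
From E: component {E, G}.
That's 3 components.

3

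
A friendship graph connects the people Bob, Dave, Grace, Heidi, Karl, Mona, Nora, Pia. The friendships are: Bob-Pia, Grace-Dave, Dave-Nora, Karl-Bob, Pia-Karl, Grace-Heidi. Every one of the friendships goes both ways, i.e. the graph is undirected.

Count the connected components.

3

From Bob: component {Bob, Karl, Pia}.
From Dave: component {Dave, Grace, Heidi, Nora}.
From Mona: component {Mona}.
That's 3 components.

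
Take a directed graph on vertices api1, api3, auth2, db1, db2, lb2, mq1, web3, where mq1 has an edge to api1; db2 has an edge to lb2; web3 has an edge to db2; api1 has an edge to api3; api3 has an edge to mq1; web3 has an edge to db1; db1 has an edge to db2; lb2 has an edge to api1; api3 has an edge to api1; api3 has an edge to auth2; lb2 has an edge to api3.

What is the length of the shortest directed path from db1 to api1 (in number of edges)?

Distance 0: db1.
Distance 1: db2.
Distance 2: lb2.
Distance 3: api1, api3 — contains api1.

3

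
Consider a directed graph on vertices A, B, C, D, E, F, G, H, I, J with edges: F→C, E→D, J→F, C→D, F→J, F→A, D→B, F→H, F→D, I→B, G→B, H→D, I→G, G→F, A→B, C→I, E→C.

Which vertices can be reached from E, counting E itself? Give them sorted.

A, B, C, D, E, F, G, H, I, J

Start at E.
Its neighbours: C, D.
Then their neighbours: B, I.
Then next layer: G.
Then next layer: F.
Then next layer: A, H, J.
Every vertex is now reached.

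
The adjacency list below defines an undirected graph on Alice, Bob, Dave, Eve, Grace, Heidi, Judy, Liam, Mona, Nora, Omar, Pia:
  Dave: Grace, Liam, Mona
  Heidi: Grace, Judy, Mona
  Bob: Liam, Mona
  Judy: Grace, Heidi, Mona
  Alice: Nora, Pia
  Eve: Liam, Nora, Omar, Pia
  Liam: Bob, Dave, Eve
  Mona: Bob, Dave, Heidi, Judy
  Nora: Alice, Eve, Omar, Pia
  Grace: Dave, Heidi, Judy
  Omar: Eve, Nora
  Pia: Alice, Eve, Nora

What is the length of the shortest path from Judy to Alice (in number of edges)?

Distance 0: Judy.
Distance 1: Grace, Heidi, Mona.
Distance 2: Bob, Dave.
Distance 3: Liam.
Distance 4: Eve.
Distance 5: Nora, Omar, Pia.
Distance 6: Alice — contains Alice.

6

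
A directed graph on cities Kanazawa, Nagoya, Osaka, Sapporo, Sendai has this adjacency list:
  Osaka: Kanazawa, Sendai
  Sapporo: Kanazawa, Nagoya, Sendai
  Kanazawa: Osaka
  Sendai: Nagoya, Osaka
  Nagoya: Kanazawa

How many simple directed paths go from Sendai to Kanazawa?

Sendai→Nagoya→Kanazawa
Sendai→Osaka→Kanazawa

2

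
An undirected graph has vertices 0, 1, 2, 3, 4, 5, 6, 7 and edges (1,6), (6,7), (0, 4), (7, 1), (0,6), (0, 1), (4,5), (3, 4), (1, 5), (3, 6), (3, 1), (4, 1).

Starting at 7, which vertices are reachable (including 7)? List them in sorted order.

0, 1, 3, 4, 5, 6, 7

Start at 7.
Its neighbours: 1, 6.
Then their neighbours: 0, 3, 4, 5.
Nothing further is reachable.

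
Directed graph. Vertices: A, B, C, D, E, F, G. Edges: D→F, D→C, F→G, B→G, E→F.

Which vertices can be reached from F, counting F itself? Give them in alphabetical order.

Start at F.
Its neighbours: G.
Nothing further is reachable.

F, G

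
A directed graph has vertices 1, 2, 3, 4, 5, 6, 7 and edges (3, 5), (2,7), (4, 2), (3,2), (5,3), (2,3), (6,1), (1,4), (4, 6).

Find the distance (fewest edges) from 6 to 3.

4

Distance 0: 6.
Distance 1: 1.
Distance 2: 4.
Distance 3: 2.
Distance 4: 3, 7 — contains 3.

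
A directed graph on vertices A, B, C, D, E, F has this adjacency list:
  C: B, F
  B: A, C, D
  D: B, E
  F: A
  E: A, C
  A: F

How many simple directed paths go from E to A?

3

E→A
E→C→B→A
E→C→F→A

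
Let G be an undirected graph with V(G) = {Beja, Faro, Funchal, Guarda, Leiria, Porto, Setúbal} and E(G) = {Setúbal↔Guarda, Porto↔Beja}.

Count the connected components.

From Beja: component {Beja, Porto}.
From Faro: component {Faro}.
From Funchal: component {Funchal}.
From Guarda: component {Guarda, Setúbal}.
From Leiria: component {Leiria}.
That's 5 components.

5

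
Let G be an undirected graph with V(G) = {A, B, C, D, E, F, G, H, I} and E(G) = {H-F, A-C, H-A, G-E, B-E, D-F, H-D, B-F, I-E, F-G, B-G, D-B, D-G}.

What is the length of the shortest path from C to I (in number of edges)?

Distance 0: C.
Distance 1: A.
Distance 2: H.
Distance 3: D, F.
Distance 4: B, G.
Distance 5: E.
Distance 6: I — contains I.

6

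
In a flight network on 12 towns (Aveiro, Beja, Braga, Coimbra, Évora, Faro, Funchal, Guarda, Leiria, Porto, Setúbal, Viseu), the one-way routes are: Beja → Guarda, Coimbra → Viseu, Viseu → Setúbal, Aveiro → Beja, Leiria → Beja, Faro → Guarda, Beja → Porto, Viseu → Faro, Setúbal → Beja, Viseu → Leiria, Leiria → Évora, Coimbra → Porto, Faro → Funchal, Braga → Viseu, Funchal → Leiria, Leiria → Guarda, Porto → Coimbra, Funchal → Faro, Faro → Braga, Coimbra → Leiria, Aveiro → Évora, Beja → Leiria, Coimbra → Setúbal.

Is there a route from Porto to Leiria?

Explore from Porto.
Distance 1: reach Coimbra.
Distance 2: reach Leiria, Setúbal, Viseu.
Found Leiria.

Yes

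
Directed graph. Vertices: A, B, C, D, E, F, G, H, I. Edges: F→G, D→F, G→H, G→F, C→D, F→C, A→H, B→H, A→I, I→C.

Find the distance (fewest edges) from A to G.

Distance 0: A.
Distance 1: H, I.
Distance 2: C.
Distance 3: D.
Distance 4: F.
Distance 5: G — contains G.

5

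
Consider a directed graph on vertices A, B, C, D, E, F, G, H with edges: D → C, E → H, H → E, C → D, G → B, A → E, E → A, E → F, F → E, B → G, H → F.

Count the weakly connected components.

3

From A: component {A, E, F, H}.
From B: component {B, G}.
From C: component {C, D}.
That's 3 components.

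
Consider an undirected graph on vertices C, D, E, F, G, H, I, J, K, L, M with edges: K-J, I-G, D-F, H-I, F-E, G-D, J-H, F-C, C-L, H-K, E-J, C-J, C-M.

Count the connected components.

From C: component {C, D, E, F, G, H, I, J, K, L, M}.
That's 1 component.

1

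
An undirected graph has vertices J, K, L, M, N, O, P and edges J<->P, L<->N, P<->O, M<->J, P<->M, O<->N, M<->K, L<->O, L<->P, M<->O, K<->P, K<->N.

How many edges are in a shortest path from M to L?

Distance 0: M.
Distance 1: J, K, O, P.
Distance 2: L, N — contains L.

2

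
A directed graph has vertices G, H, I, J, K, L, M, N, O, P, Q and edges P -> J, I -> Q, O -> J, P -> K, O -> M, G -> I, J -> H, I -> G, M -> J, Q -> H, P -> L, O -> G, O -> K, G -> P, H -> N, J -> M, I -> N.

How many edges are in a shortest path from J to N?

Distance 0: J.
Distance 1: H, M.
Distance 2: N — contains N.

2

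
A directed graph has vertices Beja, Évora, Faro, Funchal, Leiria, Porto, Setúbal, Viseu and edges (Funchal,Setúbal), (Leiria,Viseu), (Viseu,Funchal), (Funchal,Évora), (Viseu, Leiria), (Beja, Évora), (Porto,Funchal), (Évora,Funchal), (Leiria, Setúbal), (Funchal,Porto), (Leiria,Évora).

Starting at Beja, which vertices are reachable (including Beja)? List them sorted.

Beja, Évora, Funchal, Porto, Setúbal

Start at Beja.
Its neighbours: Évora.
Then their neighbours: Funchal.
Then next layer: Porto, Setúbal.
Nothing further is reachable.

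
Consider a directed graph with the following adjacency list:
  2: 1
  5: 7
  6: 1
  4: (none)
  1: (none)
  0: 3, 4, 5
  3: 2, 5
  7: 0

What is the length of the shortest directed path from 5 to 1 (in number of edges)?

5

Distance 0: 5.
Distance 1: 7.
Distance 2: 0.
Distance 3: 3, 4.
Distance 4: 2.
Distance 5: 1 — contains 1.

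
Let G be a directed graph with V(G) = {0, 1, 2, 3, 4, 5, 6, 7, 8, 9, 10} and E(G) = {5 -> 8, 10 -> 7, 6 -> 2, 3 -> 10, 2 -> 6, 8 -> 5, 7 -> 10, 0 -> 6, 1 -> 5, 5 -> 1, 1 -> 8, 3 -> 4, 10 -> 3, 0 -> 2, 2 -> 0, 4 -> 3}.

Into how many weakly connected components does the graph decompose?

4

From 0: component {0, 2, 6}.
From 1: component {1, 5, 8}.
From 3: component {3, 4, 7, 10}.
From 9: component {9}.
That's 4 components.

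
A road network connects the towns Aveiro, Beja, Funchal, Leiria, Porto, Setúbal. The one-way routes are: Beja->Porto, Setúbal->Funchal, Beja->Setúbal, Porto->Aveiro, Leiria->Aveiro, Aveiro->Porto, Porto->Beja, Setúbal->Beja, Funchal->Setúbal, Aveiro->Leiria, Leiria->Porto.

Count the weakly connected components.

From Aveiro: component {Aveiro, Beja, Funchal, Leiria, Porto, Setúbal}.
That's 1 component.

1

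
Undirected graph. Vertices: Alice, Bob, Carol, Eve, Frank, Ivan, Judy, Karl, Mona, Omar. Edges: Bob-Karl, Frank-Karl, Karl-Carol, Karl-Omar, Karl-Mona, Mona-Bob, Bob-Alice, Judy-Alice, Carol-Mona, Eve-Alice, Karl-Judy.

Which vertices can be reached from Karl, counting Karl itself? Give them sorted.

Start at Karl.
Its neighbours: Bob, Carol, Frank, Judy, Mona, Omar.
Then their neighbours: Alice.
Then next layer: Eve.
Nothing further is reachable.

Alice, Bob, Carol, Eve, Frank, Judy, Karl, Mona, Omar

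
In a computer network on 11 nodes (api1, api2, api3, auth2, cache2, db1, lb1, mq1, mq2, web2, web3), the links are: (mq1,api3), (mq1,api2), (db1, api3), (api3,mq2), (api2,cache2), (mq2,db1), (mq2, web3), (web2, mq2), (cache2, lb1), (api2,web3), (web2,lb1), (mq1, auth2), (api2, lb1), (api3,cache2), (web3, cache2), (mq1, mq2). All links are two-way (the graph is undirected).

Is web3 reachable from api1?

api1 has no edges, so nothing is reachable from it.

No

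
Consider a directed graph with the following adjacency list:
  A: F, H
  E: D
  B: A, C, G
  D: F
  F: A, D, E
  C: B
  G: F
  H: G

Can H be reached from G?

Explore from G.
Distance 1: reach F.
Distance 2: reach A, D, E.
Distance 3: reach H.
Found H.

Yes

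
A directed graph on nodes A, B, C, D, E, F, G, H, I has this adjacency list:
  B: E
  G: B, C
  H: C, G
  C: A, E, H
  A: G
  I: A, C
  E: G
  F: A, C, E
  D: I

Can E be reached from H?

Explore from H.
Distance 1: reach C, G.
Distance 2: reach A, B, E.
Found E.

Yes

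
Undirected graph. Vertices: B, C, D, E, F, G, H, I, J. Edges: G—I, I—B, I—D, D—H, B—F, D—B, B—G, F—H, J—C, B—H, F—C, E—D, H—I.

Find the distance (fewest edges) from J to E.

Distance 0: J.
Distance 1: C.
Distance 2: F.
Distance 3: B, H.
Distance 4: D, G, I.
Distance 5: E — contains E.

5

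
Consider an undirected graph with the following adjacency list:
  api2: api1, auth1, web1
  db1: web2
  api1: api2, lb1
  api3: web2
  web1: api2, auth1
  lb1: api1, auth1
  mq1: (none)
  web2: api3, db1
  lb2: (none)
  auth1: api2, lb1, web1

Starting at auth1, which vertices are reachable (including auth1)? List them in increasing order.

api1, api2, auth1, lb1, web1

Start at auth1.
Its neighbours: api2, lb1, web1.
Then their neighbours: api1.
Nothing further is reachable.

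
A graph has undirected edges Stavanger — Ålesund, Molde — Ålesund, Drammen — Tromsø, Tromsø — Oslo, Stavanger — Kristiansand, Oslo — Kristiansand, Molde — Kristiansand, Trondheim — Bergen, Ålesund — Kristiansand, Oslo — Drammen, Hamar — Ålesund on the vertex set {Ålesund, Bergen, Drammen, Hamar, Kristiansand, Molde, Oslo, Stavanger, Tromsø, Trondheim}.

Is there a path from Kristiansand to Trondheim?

No

Explore from Kristiansand.
Distance 1: reach Ålesund, Molde, Oslo, Stavanger.
Distance 2: reach Drammen, Hamar, Tromsø.
The search is exhausted without reaching Trondheim; it lies in a different component.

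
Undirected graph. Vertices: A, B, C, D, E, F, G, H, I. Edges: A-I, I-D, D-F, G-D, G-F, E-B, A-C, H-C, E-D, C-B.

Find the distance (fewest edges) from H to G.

5

Distance 0: H.
Distance 1: C.
Distance 2: A, B.
Distance 3: E, I.
Distance 4: D.
Distance 5: F, G — contains G.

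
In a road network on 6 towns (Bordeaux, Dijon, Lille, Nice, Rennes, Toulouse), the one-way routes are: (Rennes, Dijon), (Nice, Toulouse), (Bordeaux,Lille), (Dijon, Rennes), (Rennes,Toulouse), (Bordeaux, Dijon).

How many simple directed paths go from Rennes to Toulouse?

1

Rennes→Toulouse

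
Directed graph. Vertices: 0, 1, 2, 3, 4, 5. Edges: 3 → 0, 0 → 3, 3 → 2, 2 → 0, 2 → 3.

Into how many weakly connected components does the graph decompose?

4

From 0: component {0, 2, 3}.
From 1: component {1}.
From 4: component {4}.
From 5: component {5}.
That's 4 components.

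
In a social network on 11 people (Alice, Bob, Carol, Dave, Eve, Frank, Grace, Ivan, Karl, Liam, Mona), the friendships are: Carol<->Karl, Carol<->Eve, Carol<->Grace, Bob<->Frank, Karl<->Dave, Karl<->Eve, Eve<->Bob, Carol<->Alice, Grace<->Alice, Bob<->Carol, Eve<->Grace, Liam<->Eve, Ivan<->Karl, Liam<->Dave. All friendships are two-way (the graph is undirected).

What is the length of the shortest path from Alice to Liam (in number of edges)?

3

Distance 0: Alice.
Distance 1: Carol, Grace.
Distance 2: Bob, Eve, Karl.
Distance 3: Dave, Frank, Ivan, Liam — contains Liam.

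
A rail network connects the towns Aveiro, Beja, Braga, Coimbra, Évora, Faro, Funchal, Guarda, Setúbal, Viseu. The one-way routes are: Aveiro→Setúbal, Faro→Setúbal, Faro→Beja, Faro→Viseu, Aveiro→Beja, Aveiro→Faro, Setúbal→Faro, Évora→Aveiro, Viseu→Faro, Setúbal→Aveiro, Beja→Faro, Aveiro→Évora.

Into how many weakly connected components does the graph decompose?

From Aveiro: component {Aveiro, Beja, Évora, Faro, Setúbal, Viseu}.
From Braga: component {Braga}.
From Coimbra: component {Coimbra}.
From Funchal: component {Funchal}.
From Guarda: component {Guarda}.
That's 5 components.

5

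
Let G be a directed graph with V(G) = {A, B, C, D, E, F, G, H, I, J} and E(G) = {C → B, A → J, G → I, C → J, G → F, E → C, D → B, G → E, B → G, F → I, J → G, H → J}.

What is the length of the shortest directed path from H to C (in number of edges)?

4

Distance 0: H.
Distance 1: J.
Distance 2: G.
Distance 3: E, F, I.
Distance 4: C — contains C.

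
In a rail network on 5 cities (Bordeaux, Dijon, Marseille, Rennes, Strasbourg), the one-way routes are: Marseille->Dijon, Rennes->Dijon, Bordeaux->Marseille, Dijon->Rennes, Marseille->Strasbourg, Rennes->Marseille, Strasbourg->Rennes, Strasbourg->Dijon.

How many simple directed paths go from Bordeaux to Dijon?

Bordeaux→Marseille→Dijon
Bordeaux→Marseille→Strasbourg→Dijon
Bordeaux→Marseille→Strasbourg→Rennes→Dijon

3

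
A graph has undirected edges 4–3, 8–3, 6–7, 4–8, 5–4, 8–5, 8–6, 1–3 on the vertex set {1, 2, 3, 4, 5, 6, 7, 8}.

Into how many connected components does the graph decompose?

From 1: component {1, 3, 4, 5, 6, 7, 8}.
From 2: component {2}.
That's 2 components.

2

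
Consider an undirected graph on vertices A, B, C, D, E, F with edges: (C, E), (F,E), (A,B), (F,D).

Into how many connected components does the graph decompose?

From A: component {A, B}.
From C: component {C, D, E, F}.
That's 2 components.

2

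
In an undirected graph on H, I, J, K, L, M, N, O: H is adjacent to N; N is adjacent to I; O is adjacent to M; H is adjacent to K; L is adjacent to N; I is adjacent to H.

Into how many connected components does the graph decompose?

From H: component {H, I, K, L, N}.
From J: component {J}.
From M: component {M, O}.
That's 3 components.

3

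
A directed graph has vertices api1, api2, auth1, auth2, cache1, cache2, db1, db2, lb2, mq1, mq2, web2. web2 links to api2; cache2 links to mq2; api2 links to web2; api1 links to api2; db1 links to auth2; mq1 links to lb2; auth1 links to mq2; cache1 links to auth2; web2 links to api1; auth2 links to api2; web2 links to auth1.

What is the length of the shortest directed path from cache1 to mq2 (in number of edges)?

Distance 0: cache1.
Distance 1: auth2.
Distance 2: api2.
Distance 3: web2.
Distance 4: api1, auth1.
Distance 5: mq2 — contains mq2.

5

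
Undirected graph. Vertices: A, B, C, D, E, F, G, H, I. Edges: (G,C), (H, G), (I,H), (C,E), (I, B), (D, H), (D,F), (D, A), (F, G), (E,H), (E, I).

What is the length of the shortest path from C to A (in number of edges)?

Distance 0: C.
Distance 1: E, G.
Distance 2: F, H, I.
Distance 3: B, D.
Distance 4: A — contains A.

4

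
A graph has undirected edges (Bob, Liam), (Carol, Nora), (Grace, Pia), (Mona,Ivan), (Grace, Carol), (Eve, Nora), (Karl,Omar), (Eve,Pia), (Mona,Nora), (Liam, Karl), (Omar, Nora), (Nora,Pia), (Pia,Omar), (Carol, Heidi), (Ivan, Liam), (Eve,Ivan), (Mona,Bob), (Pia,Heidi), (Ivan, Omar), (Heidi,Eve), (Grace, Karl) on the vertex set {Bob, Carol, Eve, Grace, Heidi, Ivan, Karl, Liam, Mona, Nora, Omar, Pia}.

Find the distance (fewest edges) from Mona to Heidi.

Distance 0: Mona.
Distance 1: Bob, Ivan, Nora.
Distance 2: Carol, Eve, Liam, Omar, Pia.
Distance 3: Grace, Heidi, Karl — contains Heidi.

3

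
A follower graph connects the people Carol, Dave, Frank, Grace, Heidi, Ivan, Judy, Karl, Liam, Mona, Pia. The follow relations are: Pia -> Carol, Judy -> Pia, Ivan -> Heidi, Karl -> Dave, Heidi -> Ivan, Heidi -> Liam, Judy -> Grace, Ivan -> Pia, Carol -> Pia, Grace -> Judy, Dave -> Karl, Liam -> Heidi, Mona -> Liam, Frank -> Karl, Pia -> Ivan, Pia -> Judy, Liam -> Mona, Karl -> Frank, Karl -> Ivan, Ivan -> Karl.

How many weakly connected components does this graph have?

From Carol: component {Carol, Dave, Frank, Grace, Heidi, Ivan, Judy, Karl, Liam, Mona, Pia}.
That's 1 component.

1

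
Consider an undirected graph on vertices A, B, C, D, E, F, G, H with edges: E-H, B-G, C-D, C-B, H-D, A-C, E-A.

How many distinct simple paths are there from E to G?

2

E–A–C–B–G
E–H–D–C–B–G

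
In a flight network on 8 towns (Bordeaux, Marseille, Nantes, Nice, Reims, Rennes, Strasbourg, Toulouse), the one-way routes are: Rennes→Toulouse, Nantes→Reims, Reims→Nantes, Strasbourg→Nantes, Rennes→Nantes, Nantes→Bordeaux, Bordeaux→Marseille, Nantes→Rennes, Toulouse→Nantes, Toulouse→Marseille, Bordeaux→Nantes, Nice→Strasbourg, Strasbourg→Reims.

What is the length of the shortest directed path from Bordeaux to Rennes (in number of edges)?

Distance 0: Bordeaux.
Distance 1: Marseille, Nantes.
Distance 2: Reims, Rennes — contains Rennes.

2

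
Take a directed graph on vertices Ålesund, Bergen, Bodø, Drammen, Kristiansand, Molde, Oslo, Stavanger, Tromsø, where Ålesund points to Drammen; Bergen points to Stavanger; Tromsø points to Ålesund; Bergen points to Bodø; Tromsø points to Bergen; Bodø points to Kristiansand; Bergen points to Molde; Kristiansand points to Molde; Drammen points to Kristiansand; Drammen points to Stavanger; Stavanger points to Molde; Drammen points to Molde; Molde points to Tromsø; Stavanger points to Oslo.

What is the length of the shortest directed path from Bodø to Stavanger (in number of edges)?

5

Distance 0: Bodø.
Distance 1: Kristiansand.
Distance 2: Molde.
Distance 3: Tromsø.
Distance 4: Ålesund, Bergen.
Distance 5: Drammen, Stavanger — contains Stavanger.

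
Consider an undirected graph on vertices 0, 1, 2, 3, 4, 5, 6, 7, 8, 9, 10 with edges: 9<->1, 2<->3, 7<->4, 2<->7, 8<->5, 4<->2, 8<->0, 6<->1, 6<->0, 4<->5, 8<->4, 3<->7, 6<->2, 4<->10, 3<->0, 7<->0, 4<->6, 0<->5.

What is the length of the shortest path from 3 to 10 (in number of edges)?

Distance 0: 3.
Distance 1: 0, 2, 7.
Distance 2: 4, 5, 6, 8.
Distance 3: 1, 10 — contains 10.

3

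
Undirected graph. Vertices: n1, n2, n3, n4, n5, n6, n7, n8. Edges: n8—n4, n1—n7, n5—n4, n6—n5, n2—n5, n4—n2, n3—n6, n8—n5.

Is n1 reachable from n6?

Explore from n6.
Distance 1: reach n3, n5.
Distance 2: reach n2, n4, n8.
The search is exhausted without reaching n1; it lies in a different component.

No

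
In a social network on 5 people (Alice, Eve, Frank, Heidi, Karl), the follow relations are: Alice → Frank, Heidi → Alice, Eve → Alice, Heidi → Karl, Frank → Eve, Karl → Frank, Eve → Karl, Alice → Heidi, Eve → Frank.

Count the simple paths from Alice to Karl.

2

Alice→Frank→Eve→Karl
Alice→Heidi→Karl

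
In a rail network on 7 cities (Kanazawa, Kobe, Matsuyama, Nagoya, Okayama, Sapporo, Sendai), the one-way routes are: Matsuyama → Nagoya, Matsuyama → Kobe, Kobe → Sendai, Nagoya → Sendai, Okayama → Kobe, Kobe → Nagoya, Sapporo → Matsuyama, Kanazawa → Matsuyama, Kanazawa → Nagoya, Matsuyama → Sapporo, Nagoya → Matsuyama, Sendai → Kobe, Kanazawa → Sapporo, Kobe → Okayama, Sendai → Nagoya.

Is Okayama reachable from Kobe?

Yes

Explore from Kobe.
Distance 1: reach Nagoya, Okayama, Sendai.
Found Okayama.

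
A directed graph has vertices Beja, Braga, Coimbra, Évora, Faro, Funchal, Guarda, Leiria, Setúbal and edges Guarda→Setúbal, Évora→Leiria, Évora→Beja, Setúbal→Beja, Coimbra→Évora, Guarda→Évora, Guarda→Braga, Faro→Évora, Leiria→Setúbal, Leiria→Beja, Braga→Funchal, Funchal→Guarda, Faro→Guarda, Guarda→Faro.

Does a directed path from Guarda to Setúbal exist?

Yes

Explore from Guarda.
Distance 1: reach Braga, Évora, Faro, Setúbal.
Found Setúbal.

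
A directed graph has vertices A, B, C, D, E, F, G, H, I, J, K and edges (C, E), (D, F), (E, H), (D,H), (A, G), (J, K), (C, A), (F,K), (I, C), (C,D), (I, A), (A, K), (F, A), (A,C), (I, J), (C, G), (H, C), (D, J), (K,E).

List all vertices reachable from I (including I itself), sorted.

A, C, D, E, F, G, H, I, J, K

Start at I.
Its neighbours: A, C, J.
Then their neighbours: D, E, G, K.
Then next layer: F, H.
Nothing further is reachable.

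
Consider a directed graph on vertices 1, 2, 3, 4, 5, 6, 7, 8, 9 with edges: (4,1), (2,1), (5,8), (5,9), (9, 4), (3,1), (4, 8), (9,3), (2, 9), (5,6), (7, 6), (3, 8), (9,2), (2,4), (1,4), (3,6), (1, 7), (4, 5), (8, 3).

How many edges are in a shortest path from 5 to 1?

Distance 0: 5.
Distance 1: 6, 8, 9.
Distance 2: 2, 3, 4.
Distance 3: 1 — contains 1.

3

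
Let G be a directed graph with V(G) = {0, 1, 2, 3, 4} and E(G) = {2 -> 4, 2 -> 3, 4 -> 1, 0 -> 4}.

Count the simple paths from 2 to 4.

2→4

1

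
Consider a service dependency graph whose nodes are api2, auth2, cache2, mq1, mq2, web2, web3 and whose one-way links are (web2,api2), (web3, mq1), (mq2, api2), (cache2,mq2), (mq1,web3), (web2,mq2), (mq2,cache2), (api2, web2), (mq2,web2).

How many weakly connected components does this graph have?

3

From api2: component {api2, cache2, mq2, web2}.
From auth2: component {auth2}.
From mq1: component {mq1, web3}.
That's 3 components.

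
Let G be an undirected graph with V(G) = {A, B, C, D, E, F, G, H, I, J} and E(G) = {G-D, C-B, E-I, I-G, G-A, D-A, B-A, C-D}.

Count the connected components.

4

From A: component {A, B, C, D, E, G, I}.
From F: component {F}.
From H: component {H}.
From J: component {J}.
That's 4 components.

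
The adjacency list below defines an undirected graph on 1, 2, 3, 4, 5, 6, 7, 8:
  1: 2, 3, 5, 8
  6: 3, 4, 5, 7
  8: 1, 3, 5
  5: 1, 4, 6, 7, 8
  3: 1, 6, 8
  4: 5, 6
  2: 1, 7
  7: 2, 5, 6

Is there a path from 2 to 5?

Yes

Explore from 2.
Distance 1: reach 1, 7.
Distance 2: reach 3, 5, 6, 8.
Found 5.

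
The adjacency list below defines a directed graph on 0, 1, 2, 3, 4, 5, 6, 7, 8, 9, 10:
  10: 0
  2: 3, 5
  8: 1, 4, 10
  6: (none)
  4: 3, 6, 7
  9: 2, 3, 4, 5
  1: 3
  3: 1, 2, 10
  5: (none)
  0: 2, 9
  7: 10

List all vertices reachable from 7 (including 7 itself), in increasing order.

0, 1, 2, 3, 4, 5, 6, 7, 9, 10

Start at 7.
Its neighbours: 10.
Then their neighbours: 0.
Then next layer: 2, 9.
Then next layer: 3, 4, 5.
Then next layer: 1, 6.
Nothing further is reachable.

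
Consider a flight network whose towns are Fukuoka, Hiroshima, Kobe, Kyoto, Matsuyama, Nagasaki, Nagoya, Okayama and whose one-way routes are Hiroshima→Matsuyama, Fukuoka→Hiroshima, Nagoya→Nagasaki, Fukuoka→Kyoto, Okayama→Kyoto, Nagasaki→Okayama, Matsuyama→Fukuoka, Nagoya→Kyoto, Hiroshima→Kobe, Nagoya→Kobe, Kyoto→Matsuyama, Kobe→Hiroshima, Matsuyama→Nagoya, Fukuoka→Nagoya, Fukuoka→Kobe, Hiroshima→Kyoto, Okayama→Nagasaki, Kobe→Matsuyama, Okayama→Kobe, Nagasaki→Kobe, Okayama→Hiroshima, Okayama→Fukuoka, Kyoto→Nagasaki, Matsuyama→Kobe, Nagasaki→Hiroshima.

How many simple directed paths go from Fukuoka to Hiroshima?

Fukuoka→Hiroshima
Fukuoka→Kobe→Hiroshima
Fukuoka→Kobe→Matsuyama→Nagoya→Kyoto→Nagasaki→Hiroshima
Fukuoka→Kobe→Matsuyama→Nagoya→Kyoto→Nagasaki→Okayama→Hiroshima
Fukuoka→Kobe→Matsuyama→Nagoya→Nagasaki→Hiroshima
Fukuoka→Kobe→Matsuyama→Nagoya→Nagasaki→Okayama→Hiroshima
Fukuoka→Kyoto→Matsuyama→Kobe→Hiroshima
Fukuoka→Kyoto→Matsuyama→Nagoya→Kobe→Hiroshima
... and 19 more.

27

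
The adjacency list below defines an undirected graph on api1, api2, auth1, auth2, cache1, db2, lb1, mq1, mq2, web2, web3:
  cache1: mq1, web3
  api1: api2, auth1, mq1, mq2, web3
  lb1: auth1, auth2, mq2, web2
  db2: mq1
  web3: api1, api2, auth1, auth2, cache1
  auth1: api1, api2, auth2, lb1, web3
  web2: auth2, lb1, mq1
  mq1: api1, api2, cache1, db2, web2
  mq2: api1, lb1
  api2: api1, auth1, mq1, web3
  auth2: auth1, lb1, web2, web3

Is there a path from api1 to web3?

Yes

Explore from api1.
Distance 1: reach api2, auth1, mq1, mq2, web3.
Found web3.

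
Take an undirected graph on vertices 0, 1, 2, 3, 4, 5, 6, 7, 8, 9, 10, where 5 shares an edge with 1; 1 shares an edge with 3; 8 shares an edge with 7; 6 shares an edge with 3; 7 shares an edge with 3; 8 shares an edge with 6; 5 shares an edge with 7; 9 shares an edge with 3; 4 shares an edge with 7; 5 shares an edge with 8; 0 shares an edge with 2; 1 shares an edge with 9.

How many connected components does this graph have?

3

From 0: component {0, 2}.
From 1: component {1, 3, 4, 5, 6, 7, 8, 9}.
From 10: component {10}.
That's 3 components.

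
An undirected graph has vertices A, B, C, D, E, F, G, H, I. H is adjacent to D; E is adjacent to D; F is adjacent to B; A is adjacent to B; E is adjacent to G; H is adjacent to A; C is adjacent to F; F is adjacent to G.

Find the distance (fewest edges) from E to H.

Distance 0: E.
Distance 1: D, G.
Distance 2: F, H — contains H.

2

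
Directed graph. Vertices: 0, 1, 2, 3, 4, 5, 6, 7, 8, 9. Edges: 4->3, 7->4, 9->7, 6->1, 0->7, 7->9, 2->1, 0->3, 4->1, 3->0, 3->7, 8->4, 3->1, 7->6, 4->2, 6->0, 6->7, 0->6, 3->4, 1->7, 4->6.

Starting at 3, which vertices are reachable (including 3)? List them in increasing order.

0, 1, 2, 3, 4, 6, 7, 9

Start at 3.
Its neighbours: 0, 1, 4, 7.
Then their neighbours: 2, 6, 9.
Nothing further is reachable.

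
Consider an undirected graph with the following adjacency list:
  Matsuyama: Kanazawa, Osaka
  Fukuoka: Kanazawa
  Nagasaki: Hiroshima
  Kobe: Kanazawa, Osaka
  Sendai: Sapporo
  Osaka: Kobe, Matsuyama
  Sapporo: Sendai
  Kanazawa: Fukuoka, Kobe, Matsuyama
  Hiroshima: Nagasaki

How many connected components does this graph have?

3

From Fukuoka: component {Fukuoka, Kanazawa, Kobe, Matsuyama, Osaka}.
From Hiroshima: component {Hiroshima, Nagasaki}.
From Sapporo: component {Sapporo, Sendai}.
That's 3 components.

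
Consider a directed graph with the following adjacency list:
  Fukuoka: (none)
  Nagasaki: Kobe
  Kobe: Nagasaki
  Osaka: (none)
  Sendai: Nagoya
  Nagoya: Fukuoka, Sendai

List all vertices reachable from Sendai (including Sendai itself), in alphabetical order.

Fukuoka, Nagoya, Sendai

Start at Sendai.
Its neighbours: Nagoya.
Then their neighbours: Fukuoka.
Nothing further is reachable.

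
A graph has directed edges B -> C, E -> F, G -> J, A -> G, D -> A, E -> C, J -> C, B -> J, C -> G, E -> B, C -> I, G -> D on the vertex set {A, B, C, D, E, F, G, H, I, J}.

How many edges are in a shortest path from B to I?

2

Distance 0: B.
Distance 1: C, J.
Distance 2: G, I — contains I.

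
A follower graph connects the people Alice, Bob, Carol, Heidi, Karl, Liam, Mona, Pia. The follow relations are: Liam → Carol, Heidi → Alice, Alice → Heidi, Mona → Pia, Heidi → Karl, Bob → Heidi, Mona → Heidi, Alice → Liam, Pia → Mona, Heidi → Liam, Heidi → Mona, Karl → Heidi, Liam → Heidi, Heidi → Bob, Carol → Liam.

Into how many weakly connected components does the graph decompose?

1

From Alice: component {Alice, Bob, Carol, Heidi, Karl, Liam, Mona, Pia}.
That's 1 component.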